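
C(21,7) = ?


C(n,k) = n! / (k!(n-k)!)
C(21,7) = 21! / (7!14!)
= 116280

C(21,7) = 116280


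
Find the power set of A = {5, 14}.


|A| = 2, so |P(A)| = 2^2 = 4
Enumerate subsets by cardinality (0 to 2):
∅, {5}, {14}, {5, 14}

P(A) has 4 subsets: ∅, {5}, {14}, {5, 14}


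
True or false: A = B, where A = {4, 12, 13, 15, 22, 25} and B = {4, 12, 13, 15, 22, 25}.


Two sets are equal iff they have exactly the same elements.
A = {4, 12, 13, 15, 22, 25}
B = {4, 12, 13, 15, 22, 25}
Same elements → A = B

Yes, A = B


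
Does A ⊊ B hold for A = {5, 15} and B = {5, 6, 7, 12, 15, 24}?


A ⊂ B requires: A ⊆ B AND A ≠ B.
A ⊆ B? Yes
A = B? No
A ⊂ B: Yes (A is a proper subset of B)

Yes, A ⊂ B


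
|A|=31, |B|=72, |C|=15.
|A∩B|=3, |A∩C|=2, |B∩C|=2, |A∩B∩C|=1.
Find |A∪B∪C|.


|A∪B∪C| = |A|+|B|+|C| - |A∩B|-|A∩C|-|B∩C| + |A∩B∩C|
= 31+72+15 - 3-2-2 + 1
= 118 - 7 + 1
= 112

|A ∪ B ∪ C| = 112


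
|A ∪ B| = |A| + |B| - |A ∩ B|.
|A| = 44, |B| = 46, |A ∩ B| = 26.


|A ∪ B| = |A| + |B| - |A ∩ B|
= 44 + 46 - 26
= 64

|A ∪ B| = 64


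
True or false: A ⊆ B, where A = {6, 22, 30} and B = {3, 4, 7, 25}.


A ⊆ B means every element of A is in B.
Elements in A not in B: {6, 22, 30}
So A ⊄ B.

No, A ⊄ B


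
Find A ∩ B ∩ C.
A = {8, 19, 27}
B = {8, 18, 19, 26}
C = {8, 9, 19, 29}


A ∩ B = {8, 19}
(A ∩ B) ∩ C = {8, 19}

A ∩ B ∩ C = {8, 19}


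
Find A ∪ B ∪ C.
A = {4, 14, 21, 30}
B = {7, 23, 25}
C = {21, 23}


A ∪ B = {4, 7, 14, 21, 23, 25, 30}
(A ∪ B) ∪ C = {4, 7, 14, 21, 23, 25, 30}

A ∪ B ∪ C = {4, 7, 14, 21, 23, 25, 30}


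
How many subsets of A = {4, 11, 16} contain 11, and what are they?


A subset of A contains 11 iff the remaining 2 elements form any subset of A \ {11}.
Count: 2^(n-1) = 2^2 = 4
Subsets containing 11: {11}, {4, 11}, {11, 16}, {4, 11, 16}

Subsets containing 11 (4 total): {11}, {4, 11}, {11, 16}, {4, 11, 16}


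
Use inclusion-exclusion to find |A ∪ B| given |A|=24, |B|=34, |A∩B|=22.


|A ∪ B| = |A| + |B| - |A ∩ B|
= 24 + 34 - 22
= 36

|A ∪ B| = 36


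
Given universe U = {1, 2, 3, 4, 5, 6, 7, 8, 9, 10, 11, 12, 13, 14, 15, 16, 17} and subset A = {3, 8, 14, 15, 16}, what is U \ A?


Aᶜ = U \ A = elements in U but not in A
U = {1, 2, 3, 4, 5, 6, 7, 8, 9, 10, 11, 12, 13, 14, 15, 16, 17}
A = {3, 8, 14, 15, 16}
Aᶜ = {1, 2, 4, 5, 6, 7, 9, 10, 11, 12, 13, 17}

Aᶜ = {1, 2, 4, 5, 6, 7, 9, 10, 11, 12, 13, 17}


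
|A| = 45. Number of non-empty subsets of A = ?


Total subsets = 2^n = 2^45 = 35184372088832
Non-empty subsets exclude the empty set: 2^n - 1
= 35184372088832 - 1
= 35184372088831

Number of non-empty subsets = 35184372088831


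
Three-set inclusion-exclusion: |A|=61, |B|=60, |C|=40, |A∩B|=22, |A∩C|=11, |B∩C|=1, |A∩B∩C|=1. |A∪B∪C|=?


|A∪B∪C| = |A|+|B|+|C| - |A∩B|-|A∩C|-|B∩C| + |A∩B∩C|
= 61+60+40 - 22-11-1 + 1
= 161 - 34 + 1
= 128

|A ∪ B ∪ C| = 128


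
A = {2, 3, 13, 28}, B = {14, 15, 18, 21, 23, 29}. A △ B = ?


A △ B = (A \ B) ∪ (B \ A) = elements in exactly one of A or B
A \ B = {2, 3, 13, 28}
B \ A = {14, 15, 18, 21, 23, 29}
A △ B = {2, 3, 13, 14, 15, 18, 21, 23, 28, 29}

A △ B = {2, 3, 13, 14, 15, 18, 21, 23, 28, 29}


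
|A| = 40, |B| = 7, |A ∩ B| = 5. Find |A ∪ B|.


|A ∪ B| = |A| + |B| - |A ∩ B|
= 40 + 7 - 5
= 42

|A ∪ B| = 42


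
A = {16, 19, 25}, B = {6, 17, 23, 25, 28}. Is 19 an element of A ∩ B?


A = {16, 19, 25}, B = {6, 17, 23, 25, 28}
A ∩ B = elements in both A and B
A ∩ B = {25}
Checking if 19 ∈ A ∩ B
19 is not in A ∩ B → False

19 ∉ A ∩ B


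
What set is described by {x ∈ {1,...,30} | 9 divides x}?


Checking each candidate:
Condition: multiples of 9 in {1,...,30}
Result = {9, 18, 27}

{9, 18, 27}


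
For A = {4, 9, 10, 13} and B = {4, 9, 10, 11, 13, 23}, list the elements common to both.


A ∩ B = elements in both A and B
A = {4, 9, 10, 13}
B = {4, 9, 10, 11, 13, 23}
A ∩ B = {4, 9, 10, 13}

A ∩ B = {4, 9, 10, 13}


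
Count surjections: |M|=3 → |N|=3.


n = |M| = 3, k = |N| = 3. Surjections via inclusion-exclusion:
S(n,k) = Σ(-1)^i × C(k,i) × (k-i)^n, i=0 to k
i=0: (-1)^0×C(3,0)×3^3 = 27
i=1: (-1)^1×C(3,1)×2^3 = -24
i=2: (-1)^2×C(3,2)×1^3 = 3
i=3: (-1)^3×C(3,3)×0^3 = 0
Total = 6

Number of surjections = 6


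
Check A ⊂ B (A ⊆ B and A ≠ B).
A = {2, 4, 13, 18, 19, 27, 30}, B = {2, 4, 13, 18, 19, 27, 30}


A ⊂ B requires: A ⊆ B AND A ≠ B.
A ⊆ B? Yes
A = B? Yes
A = B, so A is not a PROPER subset.

No, A is not a proper subset of B


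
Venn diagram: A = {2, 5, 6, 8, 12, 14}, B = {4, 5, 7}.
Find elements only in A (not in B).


A = {2, 5, 6, 8, 12, 14}
B = {4, 5, 7}
Region: only in A (not in B)
Elements: {2, 6, 8, 12, 14}

Elements only in A (not in B): {2, 6, 8, 12, 14}


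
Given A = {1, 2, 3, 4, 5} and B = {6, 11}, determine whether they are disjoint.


Disjoint means A ∩ B = ∅.
A ∩ B = ∅
A ∩ B = ∅, so A and B are disjoint.

Yes, A and B are disjoint


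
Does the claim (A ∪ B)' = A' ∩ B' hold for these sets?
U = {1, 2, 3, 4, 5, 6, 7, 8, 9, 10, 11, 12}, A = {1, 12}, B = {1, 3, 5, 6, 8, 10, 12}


LHS: A ∪ B = {1, 3, 5, 6, 8, 10, 12}
(A ∪ B)' = U \ (A ∪ B) = {2, 4, 7, 9, 11}
A' = {2, 3, 4, 5, 6, 7, 8, 9, 10, 11}, B' = {2, 4, 7, 9, 11}
Claimed RHS: A' ∩ B' = {2, 4, 7, 9, 11}
Identity is VALID: LHS = RHS = {2, 4, 7, 9, 11} ✓

Identity is valid. (A ∪ B)' = A' ∩ B' = {2, 4, 7, 9, 11}


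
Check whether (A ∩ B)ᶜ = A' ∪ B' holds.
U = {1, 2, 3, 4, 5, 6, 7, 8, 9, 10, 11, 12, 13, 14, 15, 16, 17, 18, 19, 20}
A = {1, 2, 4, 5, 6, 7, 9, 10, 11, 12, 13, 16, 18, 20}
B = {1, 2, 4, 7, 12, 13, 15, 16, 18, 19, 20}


LHS: A ∩ B = {1, 2, 4, 7, 12, 13, 16, 18, 20}
(A ∩ B)' = U \ (A ∩ B) = {3, 5, 6, 8, 9, 10, 11, 14, 15, 17, 19}
A' = {3, 8, 14, 15, 17, 19}, B' = {3, 5, 6, 8, 9, 10, 11, 14, 17}
Claimed RHS: A' ∪ B' = {3, 5, 6, 8, 9, 10, 11, 14, 15, 17, 19}
Identity is VALID: LHS = RHS = {3, 5, 6, 8, 9, 10, 11, 14, 15, 17, 19} ✓

Identity is valid. (A ∩ B)' = A' ∪ B' = {3, 5, 6, 8, 9, 10, 11, 14, 15, 17, 19}


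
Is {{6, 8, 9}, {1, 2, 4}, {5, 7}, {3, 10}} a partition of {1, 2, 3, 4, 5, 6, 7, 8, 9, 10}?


A partition requires: (1) non-empty parts, (2) pairwise disjoint, (3) union = U
Parts: {6, 8, 9}, {1, 2, 4}, {5, 7}, {3, 10}
Union of parts: {1, 2, 3, 4, 5, 6, 7, 8, 9, 10}
U = {1, 2, 3, 4, 5, 6, 7, 8, 9, 10}
All non-empty? True
Pairwise disjoint? True
Covers U? True

Yes, valid partition


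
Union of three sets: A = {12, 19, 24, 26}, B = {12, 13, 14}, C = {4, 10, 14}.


A ∪ B = {12, 13, 14, 19, 24, 26}
(A ∪ B) ∪ C = {4, 10, 12, 13, 14, 19, 24, 26}

A ∪ B ∪ C = {4, 10, 12, 13, 14, 19, 24, 26}


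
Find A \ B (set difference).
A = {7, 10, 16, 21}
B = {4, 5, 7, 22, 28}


A \ B = elements in A but not in B
A = {7, 10, 16, 21}
B = {4, 5, 7, 22, 28}
Remove from A any elements in B
A \ B = {10, 16, 21}

A \ B = {10, 16, 21}


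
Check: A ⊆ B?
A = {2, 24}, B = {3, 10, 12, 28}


A ⊆ B means every element of A is in B.
Elements in A not in B: {2, 24}
So A ⊄ B.

No, A ⊄ B


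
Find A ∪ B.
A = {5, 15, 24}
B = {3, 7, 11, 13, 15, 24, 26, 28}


A ∪ B = all elements in A or B (or both)
A = {5, 15, 24}
B = {3, 7, 11, 13, 15, 24, 26, 28}
A ∪ B = {3, 5, 7, 11, 13, 15, 24, 26, 28}

A ∪ B = {3, 5, 7, 11, 13, 15, 24, 26, 28}


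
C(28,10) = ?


C(n,k) = n! / (k!(n-k)!)
C(28,10) = 28! / (10!18!)
= 13123110

C(28,10) = 13123110


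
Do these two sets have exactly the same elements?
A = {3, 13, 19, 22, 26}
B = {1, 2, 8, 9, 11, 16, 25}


Two sets are equal iff they have exactly the same elements.
A = {3, 13, 19, 22, 26}
B = {1, 2, 8, 9, 11, 16, 25}
Differences: {1, 2, 3, 8, 9, 11, 13, 16, 19, 22, 25, 26}
A ≠ B

No, A ≠ B


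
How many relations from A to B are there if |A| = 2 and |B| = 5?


A relation from A to B is any subset of A × B.
|A × B| = 2 × 5 = 10
# relations = 2^|A × B| = 2^10 = 1024

Number of relations = 1024


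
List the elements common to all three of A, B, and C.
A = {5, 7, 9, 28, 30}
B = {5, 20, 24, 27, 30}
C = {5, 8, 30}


A ∩ B = {5, 30}
(A ∩ B) ∩ C = {5, 30}

A ∩ B ∩ C = {5, 30}


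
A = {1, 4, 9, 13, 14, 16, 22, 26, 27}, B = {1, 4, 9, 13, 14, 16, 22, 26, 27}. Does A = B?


Two sets are equal iff they have exactly the same elements.
A = {1, 4, 9, 13, 14, 16, 22, 26, 27}
B = {1, 4, 9, 13, 14, 16, 22, 26, 27}
Same elements → A = B

Yes, A = B


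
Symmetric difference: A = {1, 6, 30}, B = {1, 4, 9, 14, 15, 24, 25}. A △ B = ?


A △ B = (A \ B) ∪ (B \ A) = elements in exactly one of A or B
A \ B = {6, 30}
B \ A = {4, 9, 14, 15, 24, 25}
A △ B = {4, 6, 9, 14, 15, 24, 25, 30}

A △ B = {4, 6, 9, 14, 15, 24, 25, 30}


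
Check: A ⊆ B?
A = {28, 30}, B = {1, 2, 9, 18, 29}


A ⊆ B means every element of A is in B.
Elements in A not in B: {28, 30}
So A ⊄ B.

No, A ⊄ B


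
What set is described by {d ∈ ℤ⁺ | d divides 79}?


Checking each candidate:
Condition: positive divisors of 79
Result = {1, 79}

{1, 79}


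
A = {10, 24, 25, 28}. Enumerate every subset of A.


|A| = 4, so |P(A)| = 2^4 = 16
Enumerate subsets by cardinality (0 to 4):
∅, {10}, {24}, {25}, {28}, {10, 24}, {10, 25}, {10, 28}, {24, 25}, {24, 28}, {25, 28}, {10, 24, 25}, {10, 24, 28}, {10, 25, 28}, {24, 25, 28}, {10, 24, 25, 28}

P(A) has 16 subsets: ∅, {10}, {24}, {25}, {28}, {10, 24}, {10, 25}, {10, 28}, {24, 25}, {24, 28}, {25, 28}, {10, 24, 25}, {10, 24, 28}, {10, 25, 28}, {24, 25, 28}, {10, 24, 25, 28}


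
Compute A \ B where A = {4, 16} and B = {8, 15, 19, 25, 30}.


A \ B = elements in A but not in B
A = {4, 16}
B = {8, 15, 19, 25, 30}
Remove from A any elements in B
A \ B = {4, 16}

A \ B = {4, 16}


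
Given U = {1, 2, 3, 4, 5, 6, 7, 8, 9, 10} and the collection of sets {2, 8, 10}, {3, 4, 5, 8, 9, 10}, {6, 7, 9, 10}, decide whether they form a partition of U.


A partition requires: (1) non-empty parts, (2) pairwise disjoint, (3) union = U
Parts: {2, 8, 10}, {3, 4, 5, 8, 9, 10}, {6, 7, 9, 10}
Union of parts: {2, 3, 4, 5, 6, 7, 8, 9, 10}
U = {1, 2, 3, 4, 5, 6, 7, 8, 9, 10}
All non-empty? True
Pairwise disjoint? False
Covers U? False

No, not a valid partition


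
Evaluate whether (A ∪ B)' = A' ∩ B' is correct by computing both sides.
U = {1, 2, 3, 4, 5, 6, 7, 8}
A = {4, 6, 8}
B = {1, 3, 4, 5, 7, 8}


LHS: A ∪ B = {1, 3, 4, 5, 6, 7, 8}
(A ∪ B)' = U \ (A ∪ B) = {2}
A' = {1, 2, 3, 5, 7}, B' = {2, 6}
Claimed RHS: A' ∩ B' = {2}
Identity is VALID: LHS = RHS = {2} ✓

Identity is valid. (A ∪ B)' = A' ∩ B' = {2}


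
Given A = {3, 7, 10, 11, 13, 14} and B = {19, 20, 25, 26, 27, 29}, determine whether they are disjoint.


Disjoint means A ∩ B = ∅.
A ∩ B = ∅
A ∩ B = ∅, so A and B are disjoint.

Yes, A and B are disjoint


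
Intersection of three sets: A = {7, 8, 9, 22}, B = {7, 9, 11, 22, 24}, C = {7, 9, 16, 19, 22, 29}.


A ∩ B = {7, 9, 22}
(A ∩ B) ∩ C = {7, 9, 22}

A ∩ B ∩ C = {7, 9, 22}


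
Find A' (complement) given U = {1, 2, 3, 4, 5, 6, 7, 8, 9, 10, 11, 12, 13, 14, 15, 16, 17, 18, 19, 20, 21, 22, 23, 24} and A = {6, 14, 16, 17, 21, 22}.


Aᶜ = U \ A = elements in U but not in A
U = {1, 2, 3, 4, 5, 6, 7, 8, 9, 10, 11, 12, 13, 14, 15, 16, 17, 18, 19, 20, 21, 22, 23, 24}
A = {6, 14, 16, 17, 21, 22}
Aᶜ = {1, 2, 3, 4, 5, 7, 8, 9, 10, 11, 12, 13, 15, 18, 19, 20, 23, 24}

Aᶜ = {1, 2, 3, 4, 5, 7, 8, 9, 10, 11, 12, 13, 15, 18, 19, 20, 23, 24}


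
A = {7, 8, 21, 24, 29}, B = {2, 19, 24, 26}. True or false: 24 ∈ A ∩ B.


A = {7, 8, 21, 24, 29}, B = {2, 19, 24, 26}
A ∩ B = elements in both A and B
A ∩ B = {24}
Checking if 24 ∈ A ∩ B
24 is in A ∩ B → True

24 ∈ A ∩ B


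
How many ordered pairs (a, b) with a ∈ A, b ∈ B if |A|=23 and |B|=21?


|A × B| = |A| × |B|
= 23 × 21
= 483

|A × B| = 483


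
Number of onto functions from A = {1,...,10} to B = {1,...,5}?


n = |A| = 10, k = |B| = 5. Surjections via inclusion-exclusion:
S(n,k) = Σ(-1)^i × C(k,i) × (k-i)^n, i=0 to k
i=0: (-1)^0×C(5,0)×5^10 = 9765625
i=1: (-1)^1×C(5,1)×4^10 = -5242880
i=2: (-1)^2×C(5,2)×3^10 = 590490
i=3: (-1)^3×C(5,3)×2^10 = -10240
i=4: (-1)^4×C(5,4)×1^10 = 5
i=5: (-1)^5×C(5,5)×0^10 = 0
Total = 5103000

Number of surjections = 5103000


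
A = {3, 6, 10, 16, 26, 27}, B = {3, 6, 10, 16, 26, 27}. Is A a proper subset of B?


A ⊂ B requires: A ⊆ B AND A ≠ B.
A ⊆ B? Yes
A = B? Yes
A = B, so A is not a PROPER subset.

No, A is not a proper subset of B


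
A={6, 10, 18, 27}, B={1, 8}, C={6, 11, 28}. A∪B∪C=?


A ∪ B = {1, 6, 8, 10, 18, 27}
(A ∪ B) ∪ C = {1, 6, 8, 10, 11, 18, 27, 28}

A ∪ B ∪ C = {1, 6, 8, 10, 11, 18, 27, 28}


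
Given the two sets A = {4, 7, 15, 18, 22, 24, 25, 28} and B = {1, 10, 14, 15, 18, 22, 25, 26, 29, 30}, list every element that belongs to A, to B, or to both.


A ∪ B = all elements in A or B (or both)
A = {4, 7, 15, 18, 22, 24, 25, 28}
B = {1, 10, 14, 15, 18, 22, 25, 26, 29, 30}
A ∪ B = {1, 4, 7, 10, 14, 15, 18, 22, 24, 25, 26, 28, 29, 30}

A ∪ B = {1, 4, 7, 10, 14, 15, 18, 22, 24, 25, 26, 28, 29, 30}


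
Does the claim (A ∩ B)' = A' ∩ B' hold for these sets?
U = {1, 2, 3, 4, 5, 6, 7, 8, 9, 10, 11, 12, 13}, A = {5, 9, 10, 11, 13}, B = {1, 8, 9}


LHS: A ∩ B = {9}
(A ∩ B)' = U \ (A ∩ B) = {1, 2, 3, 4, 5, 6, 7, 8, 10, 11, 12, 13}
A' = {1, 2, 3, 4, 6, 7, 8, 12}, B' = {2, 3, 4, 5, 6, 7, 10, 11, 12, 13}
Claimed RHS: A' ∩ B' = {2, 3, 4, 6, 7, 12}
Identity is INVALID: LHS = {1, 2, 3, 4, 5, 6, 7, 8, 10, 11, 12, 13} but the RHS claimed here equals {2, 3, 4, 6, 7, 12}. The correct form is (A ∩ B)' = A' ∪ B'.

Identity is invalid: (A ∩ B)' = {1, 2, 3, 4, 5, 6, 7, 8, 10, 11, 12, 13} but A' ∩ B' = {2, 3, 4, 6, 7, 12}. The correct De Morgan law is (A ∩ B)' = A' ∪ B'.


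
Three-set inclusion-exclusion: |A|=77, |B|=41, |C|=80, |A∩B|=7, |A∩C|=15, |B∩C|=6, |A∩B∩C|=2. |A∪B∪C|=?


|A∪B∪C| = |A|+|B|+|C| - |A∩B|-|A∩C|-|B∩C| + |A∩B∩C|
= 77+41+80 - 7-15-6 + 2
= 198 - 28 + 2
= 172

|A ∪ B ∪ C| = 172


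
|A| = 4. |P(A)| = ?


Number of subsets = 2^n
= 2^4
= 16

|P(A)| = 16


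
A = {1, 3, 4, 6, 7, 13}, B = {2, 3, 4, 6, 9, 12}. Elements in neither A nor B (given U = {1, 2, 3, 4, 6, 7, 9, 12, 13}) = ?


A = {1, 3, 4, 6, 7, 13}
B = {2, 3, 4, 6, 9, 12}
Region: in neither A nor B (given U = {1, 2, 3, 4, 6, 7, 9, 12, 13})
Elements: ∅

Elements in neither A nor B (given U = {1, 2, 3, 4, 6, 7, 9, 12, 13}): ∅


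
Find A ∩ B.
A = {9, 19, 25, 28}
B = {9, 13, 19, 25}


A ∩ B = elements in both A and B
A = {9, 19, 25, 28}
B = {9, 13, 19, 25}
A ∩ B = {9, 19, 25}

A ∩ B = {9, 19, 25}


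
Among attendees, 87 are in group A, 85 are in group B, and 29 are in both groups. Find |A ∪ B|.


|A ∪ B| = |A| + |B| - |A ∩ B|
= 87 + 85 - 29
= 143

|A ∪ B| = 143


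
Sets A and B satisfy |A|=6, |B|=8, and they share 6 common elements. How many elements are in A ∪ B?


|A ∪ B| = |A| + |B| - |A ∩ B|
= 6 + 8 - 6
= 8

|A ∪ B| = 8


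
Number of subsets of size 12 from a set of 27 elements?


C(n,k) = n! / (k!(n-k)!)
C(27,12) = 27! / (12!15!)
= 17383860

C(27,12) = 17383860


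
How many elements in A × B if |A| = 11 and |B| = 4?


|A × B| = |A| × |B|
= 11 × 4
= 44

|A × B| = 44


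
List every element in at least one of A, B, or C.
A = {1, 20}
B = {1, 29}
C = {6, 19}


A ∪ B = {1, 20, 29}
(A ∪ B) ∪ C = {1, 6, 19, 20, 29}

A ∪ B ∪ C = {1, 6, 19, 20, 29}


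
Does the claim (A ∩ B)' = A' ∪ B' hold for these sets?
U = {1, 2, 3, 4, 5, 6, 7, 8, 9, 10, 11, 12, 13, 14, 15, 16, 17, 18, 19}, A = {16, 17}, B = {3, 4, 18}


LHS: A ∩ B = ∅
(A ∩ B)' = U \ (A ∩ B) = {1, 2, 3, 4, 5, 6, 7, 8, 9, 10, 11, 12, 13, 14, 15, 16, 17, 18, 19}
A' = {1, 2, 3, 4, 5, 6, 7, 8, 9, 10, 11, 12, 13, 14, 15, 18, 19}, B' = {1, 2, 5, 6, 7, 8, 9, 10, 11, 12, 13, 14, 15, 16, 17, 19}
Claimed RHS: A' ∪ B' = {1, 2, 3, 4, 5, 6, 7, 8, 9, 10, 11, 12, 13, 14, 15, 16, 17, 18, 19}
Identity is VALID: LHS = RHS = {1, 2, 3, 4, 5, 6, 7, 8, 9, 10, 11, 12, 13, 14, 15, 16, 17, 18, 19} ✓

Identity is valid. (A ∩ B)' = A' ∪ B' = {1, 2, 3, 4, 5, 6, 7, 8, 9, 10, 11, 12, 13, 14, 15, 16, 17, 18, 19}


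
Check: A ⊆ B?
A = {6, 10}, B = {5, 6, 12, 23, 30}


A ⊆ B means every element of A is in B.
Elements in A not in B: {10}
So A ⊄ B.

No, A ⊄ B


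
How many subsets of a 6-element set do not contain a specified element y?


Subsets of A avoiding y are subsets of A \ {y}, which has 5 elements.
Count = 2^(n-1) = 2^5
= 32

Number of subsets avoiding y = 32


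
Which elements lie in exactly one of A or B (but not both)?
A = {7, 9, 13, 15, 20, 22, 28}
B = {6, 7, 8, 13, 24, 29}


A △ B = (A \ B) ∪ (B \ A) = elements in exactly one of A or B
A \ B = {9, 15, 20, 22, 28}
B \ A = {6, 8, 24, 29}
A △ B = {6, 8, 9, 15, 20, 22, 24, 28, 29}

A △ B = {6, 8, 9, 15, 20, 22, 24, 28, 29}


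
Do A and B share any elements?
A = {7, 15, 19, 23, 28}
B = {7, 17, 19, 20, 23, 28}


Disjoint means A ∩ B = ∅.
A ∩ B = {7, 19, 23, 28}
A ∩ B ≠ ∅, so A and B are NOT disjoint.

Yes — A and B share the element(s) of A ∩ B = {7, 19, 23, 28}, so they are not disjoint


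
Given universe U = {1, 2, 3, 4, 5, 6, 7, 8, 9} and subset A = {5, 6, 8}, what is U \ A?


Aᶜ = U \ A = elements in U but not in A
U = {1, 2, 3, 4, 5, 6, 7, 8, 9}
A = {5, 6, 8}
Aᶜ = {1, 2, 3, 4, 7, 9}

Aᶜ = {1, 2, 3, 4, 7, 9}


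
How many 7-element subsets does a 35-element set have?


C(n,k) = n! / (k!(n-k)!)
C(35,7) = 35! / (7!28!)
= 6724520

C(35,7) = 6724520


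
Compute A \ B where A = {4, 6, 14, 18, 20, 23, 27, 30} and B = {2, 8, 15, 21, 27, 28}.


A \ B = elements in A but not in B
A = {4, 6, 14, 18, 20, 23, 27, 30}
B = {2, 8, 15, 21, 27, 28}
Remove from A any elements in B
A \ B = {4, 6, 14, 18, 20, 23, 30}

A \ B = {4, 6, 14, 18, 20, 23, 30}


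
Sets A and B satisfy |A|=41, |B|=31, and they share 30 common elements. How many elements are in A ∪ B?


|A ∪ B| = |A| + |B| - |A ∩ B|
= 41 + 31 - 30
= 42

|A ∪ B| = 42


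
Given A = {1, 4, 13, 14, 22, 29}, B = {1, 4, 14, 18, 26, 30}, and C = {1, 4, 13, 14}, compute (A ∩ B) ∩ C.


A ∩ B = {1, 4, 14}
(A ∩ B) ∩ C = {1, 4, 14}

A ∩ B ∩ C = {1, 4, 14}


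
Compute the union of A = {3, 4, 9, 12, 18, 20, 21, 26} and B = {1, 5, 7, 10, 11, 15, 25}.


A ∪ B = all elements in A or B (or both)
A = {3, 4, 9, 12, 18, 20, 21, 26}
B = {1, 5, 7, 10, 11, 15, 25}
A ∪ B = {1, 3, 4, 5, 7, 9, 10, 11, 12, 15, 18, 20, 21, 25, 26}

A ∪ B = {1, 3, 4, 5, 7, 9, 10, 11, 12, 15, 18, 20, 21, 25, 26}


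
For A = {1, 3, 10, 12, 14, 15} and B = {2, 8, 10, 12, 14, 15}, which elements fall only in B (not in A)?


A = {1, 3, 10, 12, 14, 15}
B = {2, 8, 10, 12, 14, 15}
Region: only in B (not in A)
Elements: {2, 8}

Elements only in B (not in A): {2, 8}


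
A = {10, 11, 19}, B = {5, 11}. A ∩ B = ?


A ∩ B = elements in both A and B
A = {10, 11, 19}
B = {5, 11}
A ∩ B = {11}

A ∩ B = {11}


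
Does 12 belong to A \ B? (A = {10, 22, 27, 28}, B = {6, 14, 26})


A = {10, 22, 27, 28}, B = {6, 14, 26}
A \ B = elements in A but not in B
A \ B = {10, 22, 27, 28}
Checking if 12 ∈ A \ B
12 is not in A \ B → False

12 ∉ A \ B


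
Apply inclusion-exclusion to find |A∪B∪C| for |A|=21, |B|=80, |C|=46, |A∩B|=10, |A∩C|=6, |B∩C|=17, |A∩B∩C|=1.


|A∪B∪C| = |A|+|B|+|C| - |A∩B|-|A∩C|-|B∩C| + |A∩B∩C|
= 21+80+46 - 10-6-17 + 1
= 147 - 33 + 1
= 115

|A ∪ B ∪ C| = 115


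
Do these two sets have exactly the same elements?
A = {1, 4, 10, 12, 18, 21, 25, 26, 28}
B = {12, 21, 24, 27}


Two sets are equal iff they have exactly the same elements.
A = {1, 4, 10, 12, 18, 21, 25, 26, 28}
B = {12, 21, 24, 27}
Differences: {1, 4, 10, 18, 24, 25, 26, 27, 28}
A ≠ B

No, A ≠ B


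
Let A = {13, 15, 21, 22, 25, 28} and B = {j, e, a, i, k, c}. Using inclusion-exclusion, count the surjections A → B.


n = |A| = 6, k = |B| = 6. Surjections via inclusion-exclusion:
S(n,k) = Σ(-1)^i × C(k,i) × (k-i)^n, i=0 to k
i=0: (-1)^0×C(6,0)×6^6 = 46656
i=1: (-1)^1×C(6,1)×5^6 = -93750
i=2: (-1)^2×C(6,2)×4^6 = 61440
i=3: (-1)^3×C(6,3)×3^6 = -14580
i=4: (-1)^4×C(6,4)×2^6 = 960
i=5: (-1)^5×C(6,5)×1^6 = -6
i=6: (-1)^6×C(6,6)×0^6 = 0
Total = 720

Number of surjections = 720


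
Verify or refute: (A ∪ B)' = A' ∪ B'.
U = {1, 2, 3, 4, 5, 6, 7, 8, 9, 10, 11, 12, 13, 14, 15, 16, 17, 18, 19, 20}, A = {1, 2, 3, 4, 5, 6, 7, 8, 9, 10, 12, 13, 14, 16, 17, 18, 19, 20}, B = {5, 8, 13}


LHS: A ∪ B = {1, 2, 3, 4, 5, 6, 7, 8, 9, 10, 12, 13, 14, 16, 17, 18, 19, 20}
(A ∪ B)' = U \ (A ∪ B) = {11, 15}
A' = {11, 15}, B' = {1, 2, 3, 4, 6, 7, 9, 10, 11, 12, 14, 15, 16, 17, 18, 19, 20}
Claimed RHS: A' ∪ B' = {1, 2, 3, 4, 6, 7, 9, 10, 11, 12, 14, 15, 16, 17, 18, 19, 20}
Identity is INVALID: LHS = {11, 15} but the RHS claimed here equals {1, 2, 3, 4, 6, 7, 9, 10, 11, 12, 14, 15, 16, 17, 18, 19, 20}. The correct form is (A ∪ B)' = A' ∩ B'.

Identity is invalid: (A ∪ B)' = {11, 15} but A' ∪ B' = {1, 2, 3, 4, 6, 7, 9, 10, 11, 12, 14, 15, 16, 17, 18, 19, 20}. The correct De Morgan law is (A ∪ B)' = A' ∩ B'.


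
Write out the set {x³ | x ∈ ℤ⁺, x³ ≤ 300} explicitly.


Checking each candidate:
Condition: positive perfect cubes ≤ 300
Result = {1, 8, 27, 64, 125, 216}

{1, 8, 27, 64, 125, 216}


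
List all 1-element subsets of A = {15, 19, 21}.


|A| = 3, so A has C(3,1) = 3 subsets of size 1.
Enumerate by choosing 1 elements from A at a time:
{15}, {19}, {21}

1-element subsets (3 total): {15}, {19}, {21}


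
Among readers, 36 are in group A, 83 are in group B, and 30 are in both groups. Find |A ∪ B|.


|A ∪ B| = |A| + |B| - |A ∩ B|
= 36 + 83 - 30
= 89

|A ∪ B| = 89


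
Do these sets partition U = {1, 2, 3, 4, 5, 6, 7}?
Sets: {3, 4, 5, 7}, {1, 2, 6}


A partition requires: (1) non-empty parts, (2) pairwise disjoint, (3) union = U
Parts: {3, 4, 5, 7}, {1, 2, 6}
Union of parts: {1, 2, 3, 4, 5, 6, 7}
U = {1, 2, 3, 4, 5, 6, 7}
All non-empty? True
Pairwise disjoint? True
Covers U? True

Yes, valid partition


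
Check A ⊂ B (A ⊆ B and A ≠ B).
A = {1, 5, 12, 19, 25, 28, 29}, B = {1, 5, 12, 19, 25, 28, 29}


A ⊂ B requires: A ⊆ B AND A ≠ B.
A ⊆ B? Yes
A = B? Yes
A = B, so A is not a PROPER subset.

No, A is not a proper subset of B


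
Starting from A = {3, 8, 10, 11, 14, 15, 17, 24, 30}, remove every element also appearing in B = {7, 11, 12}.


A \ B = elements in A but not in B
A = {3, 8, 10, 11, 14, 15, 17, 24, 30}
B = {7, 11, 12}
Remove from A any elements in B
A \ B = {3, 8, 10, 14, 15, 17, 24, 30}

A \ B = {3, 8, 10, 14, 15, 17, 24, 30}


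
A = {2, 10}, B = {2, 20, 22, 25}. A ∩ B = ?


A ∩ B = elements in both A and B
A = {2, 10}
B = {2, 20, 22, 25}
A ∩ B = {2}

A ∩ B = {2}


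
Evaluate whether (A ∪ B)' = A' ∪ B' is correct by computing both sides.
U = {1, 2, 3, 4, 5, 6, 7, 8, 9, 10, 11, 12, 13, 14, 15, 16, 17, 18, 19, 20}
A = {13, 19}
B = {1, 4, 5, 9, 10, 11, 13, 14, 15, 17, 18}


LHS: A ∪ B = {1, 4, 5, 9, 10, 11, 13, 14, 15, 17, 18, 19}
(A ∪ B)' = U \ (A ∪ B) = {2, 3, 6, 7, 8, 12, 16, 20}
A' = {1, 2, 3, 4, 5, 6, 7, 8, 9, 10, 11, 12, 14, 15, 16, 17, 18, 20}, B' = {2, 3, 6, 7, 8, 12, 16, 19, 20}
Claimed RHS: A' ∪ B' = {1, 2, 3, 4, 5, 6, 7, 8, 9, 10, 11, 12, 14, 15, 16, 17, 18, 19, 20}
Identity is INVALID: LHS = {2, 3, 6, 7, 8, 12, 16, 20} but the RHS claimed here equals {1, 2, 3, 4, 5, 6, 7, 8, 9, 10, 11, 12, 14, 15, 16, 17, 18, 19, 20}. The correct form is (A ∪ B)' = A' ∩ B'.

Identity is invalid: (A ∪ B)' = {2, 3, 6, 7, 8, 12, 16, 20} but A' ∪ B' = {1, 2, 3, 4, 5, 6, 7, 8, 9, 10, 11, 12, 14, 15, 16, 17, 18, 19, 20}. The correct De Morgan law is (A ∪ B)' = A' ∩ B'.


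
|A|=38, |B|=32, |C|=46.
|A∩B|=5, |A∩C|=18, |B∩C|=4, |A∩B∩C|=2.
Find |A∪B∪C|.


|A∪B∪C| = |A|+|B|+|C| - |A∩B|-|A∩C|-|B∩C| + |A∩B∩C|
= 38+32+46 - 5-18-4 + 2
= 116 - 27 + 2
= 91

|A ∪ B ∪ C| = 91


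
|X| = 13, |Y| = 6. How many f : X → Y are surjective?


n = |X| = 13, k = |Y| = 6. Surjections via inclusion-exclusion:
S(n,k) = Σ(-1)^i × C(k,i) × (k-i)^n, i=0 to k
i=0: (-1)^0×C(6,0)×6^13 = 13060694016
i=1: (-1)^1×C(6,1)×5^13 = -7324218750
i=2: (-1)^2×C(6,2)×4^13 = 1006632960
i=3: (-1)^3×C(6,3)×3^13 = -31886460
i=4: (-1)^4×C(6,4)×2^13 = 122880
i=5: (-1)^5×C(6,5)×1^13 = -6
i=6: (-1)^6×C(6,6)×0^13 = 0
Total = 6711344640

Number of surjections = 6711344640


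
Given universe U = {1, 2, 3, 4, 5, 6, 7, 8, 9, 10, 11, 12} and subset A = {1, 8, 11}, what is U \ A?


Aᶜ = U \ A = elements in U but not in A
U = {1, 2, 3, 4, 5, 6, 7, 8, 9, 10, 11, 12}
A = {1, 8, 11}
Aᶜ = {2, 3, 4, 5, 6, 7, 9, 10, 12}

Aᶜ = {2, 3, 4, 5, 6, 7, 9, 10, 12}


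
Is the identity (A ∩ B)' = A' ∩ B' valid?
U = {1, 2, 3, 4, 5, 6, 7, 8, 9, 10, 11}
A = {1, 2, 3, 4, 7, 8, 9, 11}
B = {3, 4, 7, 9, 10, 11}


LHS: A ∩ B = {3, 4, 7, 9, 11}
(A ∩ B)' = U \ (A ∩ B) = {1, 2, 5, 6, 8, 10}
A' = {5, 6, 10}, B' = {1, 2, 5, 6, 8}
Claimed RHS: A' ∩ B' = {5, 6}
Identity is INVALID: LHS = {1, 2, 5, 6, 8, 10} but the RHS claimed here equals {5, 6}. The correct form is (A ∩ B)' = A' ∪ B'.

Identity is invalid: (A ∩ B)' = {1, 2, 5, 6, 8, 10} but A' ∩ B' = {5, 6}. The correct De Morgan law is (A ∩ B)' = A' ∪ B'.


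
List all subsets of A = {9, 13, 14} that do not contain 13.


A subset of A that omits 13 is a subset of A \ {13}, so there are 2^(n-1) = 2^2 = 4 of them.
Subsets excluding 13: ∅, {9}, {14}, {9, 14}

Subsets excluding 13 (4 total): ∅, {9}, {14}, {9, 14}


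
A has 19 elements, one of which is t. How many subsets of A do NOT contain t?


Subsets of A avoiding t are subsets of A \ {t}, which has 18 elements.
Count = 2^(n-1) = 2^18
= 262144

Number of subsets avoiding t = 262144


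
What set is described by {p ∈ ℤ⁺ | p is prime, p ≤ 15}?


Checking each candidate:
Condition: primes ≤ 15
Result = {2, 3, 5, 7, 11, 13}

{2, 3, 5, 7, 11, 13}


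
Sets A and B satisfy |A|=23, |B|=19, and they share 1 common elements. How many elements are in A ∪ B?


|A ∪ B| = |A| + |B| - |A ∩ B|
= 23 + 19 - 1
= 41

|A ∪ B| = 41


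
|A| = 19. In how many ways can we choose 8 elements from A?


C(n,k) = n! / (k!(n-k)!)
C(19,8) = 19! / (8!11!)
= 75582

C(19,8) = 75582


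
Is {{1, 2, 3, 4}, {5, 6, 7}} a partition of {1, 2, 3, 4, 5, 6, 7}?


A partition requires: (1) non-empty parts, (2) pairwise disjoint, (3) union = U
Parts: {1, 2, 3, 4}, {5, 6, 7}
Union of parts: {1, 2, 3, 4, 5, 6, 7}
U = {1, 2, 3, 4, 5, 6, 7}
All non-empty? True
Pairwise disjoint? True
Covers U? True

Yes, valid partition


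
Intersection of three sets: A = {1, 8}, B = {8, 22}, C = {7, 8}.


A ∩ B = {8}
(A ∩ B) ∩ C = {8}

A ∩ B ∩ C = {8}


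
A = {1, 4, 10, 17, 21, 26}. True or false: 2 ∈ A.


A = {1, 4, 10, 17, 21, 26}
Checking if 2 is in A
2 is not in A → False

2 ∉ A


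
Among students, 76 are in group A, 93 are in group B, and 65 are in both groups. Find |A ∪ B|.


|A ∪ B| = |A| + |B| - |A ∩ B|
= 76 + 93 - 65
= 104

|A ∪ B| = 104


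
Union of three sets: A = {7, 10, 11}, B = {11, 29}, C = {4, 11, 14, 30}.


A ∪ B = {7, 10, 11, 29}
(A ∪ B) ∪ C = {4, 7, 10, 11, 14, 29, 30}

A ∪ B ∪ C = {4, 7, 10, 11, 14, 29, 30}


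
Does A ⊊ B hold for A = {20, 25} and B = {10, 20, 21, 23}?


A ⊂ B requires: A ⊆ B AND A ≠ B.
A ⊆ B? No
A ⊄ B, so A is not a proper subset.

No, A is not a proper subset of B


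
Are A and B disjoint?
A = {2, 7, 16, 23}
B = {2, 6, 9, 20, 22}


Disjoint means A ∩ B = ∅.
A ∩ B = {2}
A ∩ B ≠ ∅, so A and B are NOT disjoint.

No, A and B are not disjoint (A ∩ B = {2})


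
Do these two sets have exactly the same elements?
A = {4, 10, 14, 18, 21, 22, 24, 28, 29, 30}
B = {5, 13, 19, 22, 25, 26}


Two sets are equal iff they have exactly the same elements.
A = {4, 10, 14, 18, 21, 22, 24, 28, 29, 30}
B = {5, 13, 19, 22, 25, 26}
Differences: {4, 5, 10, 13, 14, 18, 19, 21, 24, 25, 26, 28, 29, 30}
A ≠ B

No, A ≠ B


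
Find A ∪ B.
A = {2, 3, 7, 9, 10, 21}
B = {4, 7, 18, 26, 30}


A ∪ B = all elements in A or B (or both)
A = {2, 3, 7, 9, 10, 21}
B = {4, 7, 18, 26, 30}
A ∪ B = {2, 3, 4, 7, 9, 10, 18, 21, 26, 30}

A ∪ B = {2, 3, 4, 7, 9, 10, 18, 21, 26, 30}


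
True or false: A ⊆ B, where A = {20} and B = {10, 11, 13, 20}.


A ⊆ B means every element of A is in B.
All elements of A are in B.
So A ⊆ B.

Yes, A ⊆ B


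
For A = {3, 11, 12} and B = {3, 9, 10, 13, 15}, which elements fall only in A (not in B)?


A = {3, 11, 12}
B = {3, 9, 10, 13, 15}
Region: only in A (not in B)
Elements: {11, 12}

Elements only in A (not in B): {11, 12}


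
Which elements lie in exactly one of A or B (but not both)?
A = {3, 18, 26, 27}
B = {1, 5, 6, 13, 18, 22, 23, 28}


A △ B = (A \ B) ∪ (B \ A) = elements in exactly one of A or B
A \ B = {3, 26, 27}
B \ A = {1, 5, 6, 13, 22, 23, 28}
A △ B = {1, 3, 5, 6, 13, 22, 23, 26, 27, 28}

A △ B = {1, 3, 5, 6, 13, 22, 23, 26, 27, 28}


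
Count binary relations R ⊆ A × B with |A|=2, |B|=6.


A relation from A to B is any subset of A × B.
|A × B| = 2 × 6 = 12
# relations = 2^|A × B| = 2^12 = 4096

Number of relations = 4096


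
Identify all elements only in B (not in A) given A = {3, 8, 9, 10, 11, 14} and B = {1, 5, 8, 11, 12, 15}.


A = {3, 8, 9, 10, 11, 14}
B = {1, 5, 8, 11, 12, 15}
Region: only in B (not in A)
Elements: {1, 5, 12, 15}

Elements only in B (not in A): {1, 5, 12, 15}


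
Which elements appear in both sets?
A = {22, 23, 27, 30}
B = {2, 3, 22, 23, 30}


A ∩ B = elements in both A and B
A = {22, 23, 27, 30}
B = {2, 3, 22, 23, 30}
A ∩ B = {22, 23, 30}

A ∩ B = {22, 23, 30}


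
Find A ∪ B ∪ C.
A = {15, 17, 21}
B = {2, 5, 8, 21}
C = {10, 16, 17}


A ∪ B = {2, 5, 8, 15, 17, 21}
(A ∪ B) ∪ C = {2, 5, 8, 10, 15, 16, 17, 21}

A ∪ B ∪ C = {2, 5, 8, 10, 15, 16, 17, 21}


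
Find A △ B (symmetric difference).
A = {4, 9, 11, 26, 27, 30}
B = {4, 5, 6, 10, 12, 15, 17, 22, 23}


A △ B = (A \ B) ∪ (B \ A) = elements in exactly one of A or B
A \ B = {9, 11, 26, 27, 30}
B \ A = {5, 6, 10, 12, 15, 17, 22, 23}
A △ B = {5, 6, 9, 10, 11, 12, 15, 17, 22, 23, 26, 27, 30}

A △ B = {5, 6, 9, 10, 11, 12, 15, 17, 22, 23, 26, 27, 30}


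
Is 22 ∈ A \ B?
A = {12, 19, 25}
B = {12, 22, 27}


A = {12, 19, 25}, B = {12, 22, 27}
A \ B = elements in A but not in B
A \ B = {19, 25}
Checking if 22 ∈ A \ B
22 is not in A \ B → False

22 ∉ A \ B


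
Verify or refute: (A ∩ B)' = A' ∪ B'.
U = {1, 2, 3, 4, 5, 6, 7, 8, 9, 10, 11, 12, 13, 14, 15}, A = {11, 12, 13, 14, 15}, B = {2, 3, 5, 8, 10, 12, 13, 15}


LHS: A ∩ B = {12, 13, 15}
(A ∩ B)' = U \ (A ∩ B) = {1, 2, 3, 4, 5, 6, 7, 8, 9, 10, 11, 14}
A' = {1, 2, 3, 4, 5, 6, 7, 8, 9, 10}, B' = {1, 4, 6, 7, 9, 11, 14}
Claimed RHS: A' ∪ B' = {1, 2, 3, 4, 5, 6, 7, 8, 9, 10, 11, 14}
Identity is VALID: LHS = RHS = {1, 2, 3, 4, 5, 6, 7, 8, 9, 10, 11, 14} ✓

Identity is valid. (A ∩ B)' = A' ∪ B' = {1, 2, 3, 4, 5, 6, 7, 8, 9, 10, 11, 14}


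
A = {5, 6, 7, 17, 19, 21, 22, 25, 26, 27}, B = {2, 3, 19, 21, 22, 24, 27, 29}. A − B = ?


A \ B = elements in A but not in B
A = {5, 6, 7, 17, 19, 21, 22, 25, 26, 27}
B = {2, 3, 19, 21, 22, 24, 27, 29}
Remove from A any elements in B
A \ B = {5, 6, 7, 17, 25, 26}

A \ B = {5, 6, 7, 17, 25, 26}


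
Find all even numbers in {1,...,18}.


Checking each candidate:
Condition: even numbers in {1,...,18}
Result = {2, 4, 6, 8, 10, 12, 14, 16, 18}

{2, 4, 6, 8, 10, 12, 14, 16, 18}


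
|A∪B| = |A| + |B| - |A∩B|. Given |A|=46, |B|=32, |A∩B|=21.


|A ∪ B| = |A| + |B| - |A ∩ B|
= 46 + 32 - 21
= 57

|A ∪ B| = 57


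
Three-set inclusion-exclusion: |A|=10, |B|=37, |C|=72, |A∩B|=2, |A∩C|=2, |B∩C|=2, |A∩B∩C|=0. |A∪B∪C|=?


|A∪B∪C| = |A|+|B|+|C| - |A∩B|-|A∩C|-|B∩C| + |A∩B∩C|
= 10+37+72 - 2-2-2 + 0
= 119 - 6 + 0
= 113

|A ∪ B ∪ C| = 113


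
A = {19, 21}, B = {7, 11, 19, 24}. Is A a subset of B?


A ⊆ B means every element of A is in B.
Elements in A not in B: {21}
So A ⊄ B.

No, A ⊄ B


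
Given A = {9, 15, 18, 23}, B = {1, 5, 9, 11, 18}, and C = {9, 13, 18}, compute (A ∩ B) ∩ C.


A ∩ B = {9, 18}
(A ∩ B) ∩ C = {9, 18}

A ∩ B ∩ C = {9, 18}


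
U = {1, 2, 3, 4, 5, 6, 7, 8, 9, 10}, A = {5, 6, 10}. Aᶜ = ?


Aᶜ = U \ A = elements in U but not in A
U = {1, 2, 3, 4, 5, 6, 7, 8, 9, 10}
A = {5, 6, 10}
Aᶜ = {1, 2, 3, 4, 7, 8, 9}

Aᶜ = {1, 2, 3, 4, 7, 8, 9}


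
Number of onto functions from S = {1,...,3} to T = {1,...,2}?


n = |S| = 3, k = |T| = 2. Surjections via inclusion-exclusion:
S(n,k) = Σ(-1)^i × C(k,i) × (k-i)^n, i=0 to k
i=0: (-1)^0×C(2,0)×2^3 = 8
i=1: (-1)^1×C(2,1)×1^3 = -2
i=2: (-1)^2×C(2,2)×0^3 = 0
Total = 6

Number of surjections = 6


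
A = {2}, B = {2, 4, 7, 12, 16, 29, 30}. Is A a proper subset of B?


A ⊂ B requires: A ⊆ B AND A ≠ B.
A ⊆ B? Yes
A = B? No
A ⊂ B: Yes (A is a proper subset of B)

Yes, A ⊂ B


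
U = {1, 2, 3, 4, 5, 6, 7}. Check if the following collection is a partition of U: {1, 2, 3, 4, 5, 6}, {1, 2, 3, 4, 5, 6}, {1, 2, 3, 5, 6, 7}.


A partition requires: (1) non-empty parts, (2) pairwise disjoint, (3) union = U
Parts: {1, 2, 3, 4, 5, 6}, {1, 2, 3, 4, 5, 6}, {1, 2, 3, 5, 6, 7}
Union of parts: {1, 2, 3, 4, 5, 6, 7}
U = {1, 2, 3, 4, 5, 6, 7}
All non-empty? True
Pairwise disjoint? False
Covers U? True

No, not a valid partition


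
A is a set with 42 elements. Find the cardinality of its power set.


Number of subsets = 2^n
= 2^42
= 4398046511104

|P(A)| = 4398046511104


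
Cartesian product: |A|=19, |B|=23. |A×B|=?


|A × B| = |A| × |B|
= 19 × 23
= 437

|A × B| = 437


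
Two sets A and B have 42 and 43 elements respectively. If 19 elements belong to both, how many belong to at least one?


|A ∪ B| = |A| + |B| - |A ∩ B|
= 42 + 43 - 19
= 66

|A ∪ B| = 66


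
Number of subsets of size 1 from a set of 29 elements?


C(n,k) = n! / (k!(n-k)!)
C(29,1) = 29! / (1!28!)
= 29

C(29,1) = 29


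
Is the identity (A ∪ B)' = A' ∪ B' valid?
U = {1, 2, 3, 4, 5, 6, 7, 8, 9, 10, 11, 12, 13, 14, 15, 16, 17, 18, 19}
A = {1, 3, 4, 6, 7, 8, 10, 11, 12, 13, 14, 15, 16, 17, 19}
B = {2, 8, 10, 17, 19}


LHS: A ∪ B = {1, 2, 3, 4, 6, 7, 8, 10, 11, 12, 13, 14, 15, 16, 17, 19}
(A ∪ B)' = U \ (A ∪ B) = {5, 9, 18}
A' = {2, 5, 9, 18}, B' = {1, 3, 4, 5, 6, 7, 9, 11, 12, 13, 14, 15, 16, 18}
Claimed RHS: A' ∪ B' = {1, 2, 3, 4, 5, 6, 7, 9, 11, 12, 13, 14, 15, 16, 18}
Identity is INVALID: LHS = {5, 9, 18} but the RHS claimed here equals {1, 2, 3, 4, 5, 6, 7, 9, 11, 12, 13, 14, 15, 16, 18}. The correct form is (A ∪ B)' = A' ∩ B'.

Identity is invalid: (A ∪ B)' = {5, 9, 18} but A' ∪ B' = {1, 2, 3, 4, 5, 6, 7, 9, 11, 12, 13, 14, 15, 16, 18}. The correct De Morgan law is (A ∪ B)' = A' ∩ B'.


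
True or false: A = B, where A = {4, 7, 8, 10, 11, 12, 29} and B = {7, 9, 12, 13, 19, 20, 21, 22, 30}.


Two sets are equal iff they have exactly the same elements.
A = {4, 7, 8, 10, 11, 12, 29}
B = {7, 9, 12, 13, 19, 20, 21, 22, 30}
Differences: {4, 8, 9, 10, 11, 13, 19, 20, 21, 22, 29, 30}
A ≠ B

No, A ≠ B


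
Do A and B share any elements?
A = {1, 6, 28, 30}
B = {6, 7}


Disjoint means A ∩ B = ∅.
A ∩ B = {6}
A ∩ B ≠ ∅, so A and B are NOT disjoint.

Yes — A and B share the element(s) of A ∩ B = {6}, so they are not disjoint


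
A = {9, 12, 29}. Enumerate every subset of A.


|A| = 3, so |P(A)| = 2^3 = 8
Enumerate subsets by cardinality (0 to 3):
∅, {9}, {12}, {29}, {9, 12}, {9, 29}, {12, 29}, {9, 12, 29}

P(A) has 8 subsets: ∅, {9}, {12}, {29}, {9, 12}, {9, 29}, {12, 29}, {9, 12, 29}


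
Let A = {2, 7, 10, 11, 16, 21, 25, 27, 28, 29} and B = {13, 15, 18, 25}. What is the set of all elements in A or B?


A ∪ B = all elements in A or B (or both)
A = {2, 7, 10, 11, 16, 21, 25, 27, 28, 29}
B = {13, 15, 18, 25}
A ∪ B = {2, 7, 10, 11, 13, 15, 16, 18, 21, 25, 27, 28, 29}

A ∪ B = {2, 7, 10, 11, 13, 15, 16, 18, 21, 25, 27, 28, 29}


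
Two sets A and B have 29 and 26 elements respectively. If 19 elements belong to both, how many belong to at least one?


|A ∪ B| = |A| + |B| - |A ∩ B|
= 29 + 26 - 19
= 36

|A ∪ B| = 36


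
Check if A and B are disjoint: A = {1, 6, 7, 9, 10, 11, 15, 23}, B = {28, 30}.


Disjoint means A ∩ B = ∅.
A ∩ B = ∅
A ∩ B = ∅, so A and B are disjoint.

Yes, A and B are disjoint


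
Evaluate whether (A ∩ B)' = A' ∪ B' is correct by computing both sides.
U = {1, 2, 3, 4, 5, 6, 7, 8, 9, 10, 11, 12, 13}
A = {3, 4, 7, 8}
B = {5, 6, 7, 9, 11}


LHS: A ∩ B = {7}
(A ∩ B)' = U \ (A ∩ B) = {1, 2, 3, 4, 5, 6, 8, 9, 10, 11, 12, 13}
A' = {1, 2, 5, 6, 9, 10, 11, 12, 13}, B' = {1, 2, 3, 4, 8, 10, 12, 13}
Claimed RHS: A' ∪ B' = {1, 2, 3, 4, 5, 6, 8, 9, 10, 11, 12, 13}
Identity is VALID: LHS = RHS = {1, 2, 3, 4, 5, 6, 8, 9, 10, 11, 12, 13} ✓

Identity is valid. (A ∩ B)' = A' ∪ B' = {1, 2, 3, 4, 5, 6, 8, 9, 10, 11, 12, 13}


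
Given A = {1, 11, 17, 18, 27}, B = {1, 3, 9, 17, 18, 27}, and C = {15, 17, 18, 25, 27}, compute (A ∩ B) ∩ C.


A ∩ B = {1, 17, 18, 27}
(A ∩ B) ∩ C = {17, 18, 27}

A ∩ B ∩ C = {17, 18, 27}


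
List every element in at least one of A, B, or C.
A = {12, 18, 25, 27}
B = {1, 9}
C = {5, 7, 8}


A ∪ B = {1, 9, 12, 18, 25, 27}
(A ∪ B) ∪ C = {1, 5, 7, 8, 9, 12, 18, 25, 27}

A ∪ B ∪ C = {1, 5, 7, 8, 9, 12, 18, 25, 27}


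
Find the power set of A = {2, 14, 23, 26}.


|A| = 4, so |P(A)| = 2^4 = 16
Enumerate subsets by cardinality (0 to 4):
∅, {2}, {14}, {23}, {26}, {2, 14}, {2, 23}, {2, 26}, {14, 23}, {14, 26}, {23, 26}, {2, 14, 23}, {2, 14, 26}, {2, 23, 26}, {14, 23, 26}, {2, 14, 23, 26}

P(A) has 16 subsets: ∅, {2}, {14}, {23}, {26}, {2, 14}, {2, 23}, {2, 26}, {14, 23}, {14, 26}, {23, 26}, {2, 14, 23}, {2, 14, 26}, {2, 23, 26}, {14, 23, 26}, {2, 14, 23, 26}


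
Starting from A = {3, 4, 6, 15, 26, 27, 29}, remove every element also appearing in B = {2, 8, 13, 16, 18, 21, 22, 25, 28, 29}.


A \ B = elements in A but not in B
A = {3, 4, 6, 15, 26, 27, 29}
B = {2, 8, 13, 16, 18, 21, 22, 25, 28, 29}
Remove from A any elements in B
A \ B = {3, 4, 6, 15, 26, 27}

A \ B = {3, 4, 6, 15, 26, 27}


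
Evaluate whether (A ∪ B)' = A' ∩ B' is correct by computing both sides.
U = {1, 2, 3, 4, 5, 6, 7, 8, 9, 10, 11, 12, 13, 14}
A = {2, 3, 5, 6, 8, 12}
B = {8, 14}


LHS: A ∪ B = {2, 3, 5, 6, 8, 12, 14}
(A ∪ B)' = U \ (A ∪ B) = {1, 4, 7, 9, 10, 11, 13}
A' = {1, 4, 7, 9, 10, 11, 13, 14}, B' = {1, 2, 3, 4, 5, 6, 7, 9, 10, 11, 12, 13}
Claimed RHS: A' ∩ B' = {1, 4, 7, 9, 10, 11, 13}
Identity is VALID: LHS = RHS = {1, 4, 7, 9, 10, 11, 13} ✓

Identity is valid. (A ∪ B)' = A' ∩ B' = {1, 4, 7, 9, 10, 11, 13}


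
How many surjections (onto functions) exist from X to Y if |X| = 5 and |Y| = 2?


n = |X| = 5, k = |Y| = 2. Surjections via inclusion-exclusion:
S(n,k) = Σ(-1)^i × C(k,i) × (k-i)^n, i=0 to k
i=0: (-1)^0×C(2,0)×2^5 = 32
i=1: (-1)^1×C(2,1)×1^5 = -2
i=2: (-1)^2×C(2,2)×0^5 = 0
Total = 30

Number of surjections = 30


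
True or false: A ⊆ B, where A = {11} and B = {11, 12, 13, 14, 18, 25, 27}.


A ⊆ B means every element of A is in B.
All elements of A are in B.
So A ⊆ B.

Yes, A ⊆ B


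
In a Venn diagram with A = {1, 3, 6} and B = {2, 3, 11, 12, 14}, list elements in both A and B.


A = {1, 3, 6}
B = {2, 3, 11, 12, 14}
Region: in both A and B
Elements: {3}

Elements in both A and B: {3}
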